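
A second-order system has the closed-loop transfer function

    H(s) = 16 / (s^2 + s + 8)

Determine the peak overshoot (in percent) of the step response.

%OS ≈ 56.9%

Comparing s^2 + s + 8 to s^2 + 2ζωₙs + ωₙ²: ωₙ = √8 ≈ 2.828 rad/s and ζ = 1/(2·√8) ≈ 0.1768.
%OS = 100·exp(−πζ/√(1−ζ²)) = 100·exp(−π·0.1768/√(1−0.1768²)) ≈ 56.9%.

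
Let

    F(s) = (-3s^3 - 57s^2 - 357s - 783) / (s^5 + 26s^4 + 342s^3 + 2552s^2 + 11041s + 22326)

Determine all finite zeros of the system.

s = -5 + 2j, -5 - 2j, -9

Set the numerator to zero: -3s^3 - 57s^2 - 357s - 783 = 0, i.e. -3·(s^3 + 19s^2 + 119s + 261) = 0.
Factoring: (s^2 + 10s + 29)(s + 9) = 0.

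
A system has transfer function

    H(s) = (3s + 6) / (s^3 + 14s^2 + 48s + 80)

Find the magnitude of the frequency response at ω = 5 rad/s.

|H(j5)| ≈ 0.05505

Substitute s = j5: numerator = 6 + j15, denominator = -270 + j115.
|H(j5)| = |6 + j15| / |-270 + j115| = 16.155 / 293.47 ≈ 0.05505.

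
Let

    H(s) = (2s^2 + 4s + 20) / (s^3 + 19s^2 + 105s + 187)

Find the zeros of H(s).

s = -1 + 3j, -1 - 3j

Set the numerator to zero: 2s^2 + 4s + 20 = 0, i.e. 2·(s^2 + 2s + 10) = 0.
Factoring: (s^2 + 2s + 10) = 0.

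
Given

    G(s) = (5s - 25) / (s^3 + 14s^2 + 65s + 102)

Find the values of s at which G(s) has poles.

The poles are the roots of the denominator s^3 + 14s^2 + 65s + 102 = 0.
Trying s = -6: the polynomial evaluates to 0, so (s + 6) is a factor.
Dividing out leaves s^2 + 8s + 17 = 0.
The quadratic formula then gives s = -4 ± 1j.

s = -4 ± j, -6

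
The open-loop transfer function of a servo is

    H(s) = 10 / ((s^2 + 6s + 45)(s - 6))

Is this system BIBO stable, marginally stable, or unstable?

The poles can be read from the denominator factors: s = -3 ± 6j, 6.
Since the pole(s) at s = 6 lie in the right half-plane, the system is unstable.

unstable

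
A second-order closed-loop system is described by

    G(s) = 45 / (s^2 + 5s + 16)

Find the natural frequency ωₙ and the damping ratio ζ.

ωₙ = 4 rad/s, ζ = 0.625

Compare the denominator to the standard form s^2 + 2ζωₙs + ωₙ².
ωₙ² = 16, so ωₙ = 4 rad/s.
2ζωₙ = 5, so ζ = 5/(2·4) = 0.625.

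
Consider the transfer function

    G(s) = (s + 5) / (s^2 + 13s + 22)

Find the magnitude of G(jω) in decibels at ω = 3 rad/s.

Substitute s = j3: numerator = 5 + j3, denominator = 13 + j39.
|G(j3)| = |5 + j3| / |13 + j39| = 5.8310 / 41.110 ≈ 0.1418.
In decibels: 20·log₁₀(0.1418) ≈ -17.0 dB.

|G(j3)|_dB ≈ -17.0 dB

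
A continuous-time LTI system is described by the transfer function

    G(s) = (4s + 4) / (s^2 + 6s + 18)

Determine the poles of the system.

s = -3 ± 3j

The poles are the roots of the denominator s^2 + 6s + 18 = 0.
Using the quadratic formula: s = (-6 ± √(-36))/2 = -3 ± 3j.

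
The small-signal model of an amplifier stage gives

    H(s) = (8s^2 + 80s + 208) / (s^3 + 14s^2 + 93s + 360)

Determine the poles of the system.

The poles are the roots of the denominator s^3 + 14s^2 + 93s + 360 = 0.
Trying s = -8: the polynomial evaluates to 0, so (s + 8) is a factor.
Dividing out leaves s^2 + 6s + 45 = 0.
The quadratic formula then gives s = -3 ± 6j.

s = -3 ± 6j, -8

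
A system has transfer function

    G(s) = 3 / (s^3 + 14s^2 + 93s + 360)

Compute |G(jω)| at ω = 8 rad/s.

Substitute s = j8: numerator = 3, denominator = -536 + j232.
|G(j8)| = |3| / |-536 + j232| = 3 / 584.05 ≈ 0.005137.

|G(j8)| ≈ 0.005137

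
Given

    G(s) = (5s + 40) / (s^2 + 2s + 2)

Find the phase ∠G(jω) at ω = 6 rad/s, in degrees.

∠G(j6) ≈ -123.7°

At s = j6: numerator = 40 + j30, denominator = -34 + j12.
∠G = ∠num − ∠den = 36.870° − (160.56°) = -123.7°.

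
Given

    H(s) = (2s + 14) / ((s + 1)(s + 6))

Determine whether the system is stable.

stable

The poles can be read from the denominator factors: s = -1, -6.
Since all poles lie strictly in the left half-plane, the system is stable.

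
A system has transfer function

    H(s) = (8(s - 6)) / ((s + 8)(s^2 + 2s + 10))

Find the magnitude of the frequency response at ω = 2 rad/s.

Substitute s = j2: numerator = -48 + j16, denominator = 40 + j44.
|H(j2)| = |-48 + j16| / |40 + j44| = 50.596 / 59.464 ≈ 0.8509.

|H(j2)| ≈ 0.8509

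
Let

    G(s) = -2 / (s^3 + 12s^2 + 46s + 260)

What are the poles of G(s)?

The poles are the roots of the denominator s^3 + 12s^2 + 46s + 260 = 0.
Trying s = -10: the polynomial evaluates to 0, so (s + 10) is a factor.
Dividing out leaves s^2 + 2s + 26 = 0.
The quadratic formula then gives s = -1 ± 5j.

s = -1 + 5j, -1 - 5j, -10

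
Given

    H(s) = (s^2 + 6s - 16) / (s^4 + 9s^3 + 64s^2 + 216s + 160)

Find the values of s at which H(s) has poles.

The poles are the roots of the denominator s^4 + 9s^3 + 64s^2 + 216s + 160 = 0.
Trying s = -4: the polynomial evaluates to 0, so (s + 4) is a factor.
Dividing out leaves s^3 + 5s^2 + 44s + 40 = 0.
This factors further as (s^2 + 4s + 40)(s + 1) = 0.

s = -2 ± 6j, -4, -1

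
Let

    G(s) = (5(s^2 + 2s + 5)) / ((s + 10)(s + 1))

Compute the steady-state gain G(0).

G(0) = 5/2 ≈ 2.500

At s = 0 each factor (s + a) contributes a and each (s^2 + bs + c) contributes c.
G(0) = 5·(5) / ((10) · (1)) = 25/10 = 5/2.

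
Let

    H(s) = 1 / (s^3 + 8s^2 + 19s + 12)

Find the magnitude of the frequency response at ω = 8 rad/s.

Substitute s = j8: numerator = 1, denominator = -500 - j360.
|H(j8)| = |1| / |-500 - j360| = 1 / 616.12 ≈ 0.001623.

|H(j8)| ≈ 0.001623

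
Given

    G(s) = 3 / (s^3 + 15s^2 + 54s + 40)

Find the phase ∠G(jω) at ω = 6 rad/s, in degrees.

At s = j6: numerator = 3, denominator = -500 + j108.
∠G = ∠num − ∠den = 0° − (167.81°) = -167.8°.

∠G(j6) ≈ -167.8°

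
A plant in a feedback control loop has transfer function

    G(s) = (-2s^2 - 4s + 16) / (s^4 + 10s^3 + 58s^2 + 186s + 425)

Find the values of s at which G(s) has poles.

The poles are the roots of the denominator s^4 + 10s^3 + 58s^2 + 186s + 425 = 0.
No real roots exist; factor into two real quadratics: (s^2 + 2s + 17)(s^2 + 8s + 25) = 0.
Each quadratic gives a conjugate pair via the quadratic formula.

s = -1 + 4j, -1 - 4j, -4 + 3j, -4 - 3j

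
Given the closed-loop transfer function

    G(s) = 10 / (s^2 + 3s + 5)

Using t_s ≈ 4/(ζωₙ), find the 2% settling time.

Comparing s^2 + 3s + 5 to s^2 + 2ζωₙs + ωₙ²: ωₙ = √5 ≈ 2.236 rad/s and ζ = 3/(2·√5) ≈ 0.6708.
ζωₙ = 3/2 = 1.5, so t_s ≈ 4/(ζωₙ) = 4/1.5 ≈ 2.667 s.

t_s ≈ 2.667 s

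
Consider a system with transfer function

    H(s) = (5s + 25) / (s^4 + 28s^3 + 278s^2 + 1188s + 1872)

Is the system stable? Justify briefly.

The denominator s^4 + 28s^3 + 278s^2 + 1188s + 1872 factors as (s + 12)(s + 6)(s^2 + 10s + 26), giving poles at s = -12, -6, -5 + j, -5 - j.
Since all poles lie strictly in the left half-plane, the system is stable.

stable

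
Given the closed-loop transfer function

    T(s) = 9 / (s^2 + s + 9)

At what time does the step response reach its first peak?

Comparing s^2 + s + 9 to s^2 + 2ζωₙs + ωₙ²: ωₙ = 3 rad/s and ζ = 1/(2·3) ≈ 0.1667.
ζωₙ = 1/2 = 0.5, so ω_d = ωₙ√(1−ζ²) = √(ωₙ² − (ζωₙ)²) = √(9 − 0.5²) = √8.75 ≈ 2.958 rad/s.
t_p = π/ω_d = π/2.958 ≈ 1.062 s.

t_p ≈ 1.062 s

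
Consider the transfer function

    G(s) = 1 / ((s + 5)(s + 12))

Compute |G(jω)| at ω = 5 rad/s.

|G(j5)| ≈ 0.01088

Substitute s = j5: numerator = 1, denominator = 35 + j85.
|G(j5)| = |1| / |35 + j85| = 1 / 91.924 ≈ 0.01088.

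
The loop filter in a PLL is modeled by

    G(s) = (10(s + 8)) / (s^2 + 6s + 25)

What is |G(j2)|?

Substitute s = j2: numerator = 80 + j20, denominator = 21 + j12.
|G(j2)| = |80 + j20| / |21 + j12| = 82.462 / 24.187 ≈ 3.409.

|G(j2)| ≈ 3.409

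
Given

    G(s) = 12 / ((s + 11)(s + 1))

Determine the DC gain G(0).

At s = 0 each factor (s + a) contributes a and each (s^2 + bs + c) contributes c.
G(0) = 12·1 / ((11) · (1)) = 12/11 = 12/11.

G(0) = 12/11 ≈ 1.091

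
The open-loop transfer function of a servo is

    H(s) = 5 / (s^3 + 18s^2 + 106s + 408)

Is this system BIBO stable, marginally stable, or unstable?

The denominator s^3 + 18s^2 + 106s + 408 factors as (s^2 + 6s + 34)(s + 12), giving poles at s = -3 ± 5j, -12.
Since all poles lie strictly in the left half-plane, the system is stable.

stable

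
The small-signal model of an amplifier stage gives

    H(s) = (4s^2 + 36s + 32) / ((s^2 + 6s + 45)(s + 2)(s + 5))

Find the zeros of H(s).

Set the numerator to zero: 4s^2 + 36s + 32 = 0, i.e. 4·(s^2 + 9s + 8) = 0.
Factoring: (s + 8)(s + 1) = 0.

s = -8, -1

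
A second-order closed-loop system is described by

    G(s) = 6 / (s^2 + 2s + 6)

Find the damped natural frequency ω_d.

Comparing s^2 + 2s + 6 to s^2 + 2ζωₙs + ωₙ²: ωₙ = √6 ≈ 2.449 rad/s and ζ = 2/(2·√6) ≈ 0.4082.
ζωₙ = 2/2 = 1, so ω_d = ωₙ√(1−ζ²) = √(ωₙ² − (ζωₙ)²) = √(6 − 1²) = √5 ≈ 2.236 rad/s.

ω_d ≈ 2.236 rad/s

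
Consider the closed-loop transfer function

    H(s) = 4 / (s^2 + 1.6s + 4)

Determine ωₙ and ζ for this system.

Compare the denominator to the standard form s^2 + 2ζωₙs + ωₙ².
ωₙ² = 4, so ωₙ = 2 rad/s.
2ζωₙ = 1.6, so ζ = 1.6/(2·2) = 0.4.
With ζ = 0.4 the response is underdamped.

ωₙ = 2 rad/s, ζ = 0.4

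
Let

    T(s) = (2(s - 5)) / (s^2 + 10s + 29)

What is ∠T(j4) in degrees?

∠T(j4) ≈ 69.34°

At s = j4: numerator = -10 + j8, denominator = 13 + j40.
∠T = ∠num − ∠den = 141.34° − (71.996°) = 69.34°.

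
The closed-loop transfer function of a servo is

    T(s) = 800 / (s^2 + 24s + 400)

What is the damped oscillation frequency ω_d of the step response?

ω_d = 16 rad/s

Comparing s^2 + 24s + 400 to s^2 + 2ζωₙs + ωₙ²: ωₙ = 20 rad/s and ζ = 24/(2·20) = 0.6.
ζωₙ = 24/2 = 12, so ω_d = ωₙ√(1−ζ²) = √(ωₙ² − (ζωₙ)²) = √(400 − 12²) = √256 = 16 rad/s.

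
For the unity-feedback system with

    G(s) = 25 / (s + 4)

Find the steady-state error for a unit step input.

G(s) has no poles at the origin.
This is a Type 0 system. Kp = lim_{s→0} G(s) = 25/4.
e_ss = 1/(1 + Kp) = 1/(1 + 25/4) = 4/29 ≈ 0.1379.

e_ss = 0.1379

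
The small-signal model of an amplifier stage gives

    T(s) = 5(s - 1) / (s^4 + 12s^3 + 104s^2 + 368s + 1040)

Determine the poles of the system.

The poles are the roots of the denominator s^4 + 12s^3 + 104s^2 + 368s + 1040 = 0.
No real roots exist; factor into two real quadratics: (s^2 + 4s + 20)(s^2 + 8s + 52) = 0.
Each quadratic gives a conjugate pair via the quadratic formula.

s = -2 + 4j, -2 - 4j, -4 + 6j, -4 - 6j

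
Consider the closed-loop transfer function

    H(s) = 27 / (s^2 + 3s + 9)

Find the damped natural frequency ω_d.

ω_d ≈ 2.598 rad/s

Comparing s^2 + 3s + 9 to s^2 + 2ζωₙs + ωₙ²: ωₙ = 3 rad/s and ζ = 3/(2·3) = 0.5.
ζωₙ = 3/2 = 1.5, so ω_d = ωₙ√(1−ζ²) = √(ωₙ² − (ζωₙ)²) = √(9 − 1.5²) = √6.75 ≈ 2.598 rad/s.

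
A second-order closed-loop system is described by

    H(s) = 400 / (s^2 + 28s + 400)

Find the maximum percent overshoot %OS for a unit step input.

Comparing s^2 + 28s + 400 to s^2 + 2ζωₙs + ωₙ²: ωₙ = 20 rad/s and ζ = 28/(2·20) = 0.7.
%OS = 100·exp(−πζ/√(1−ζ²)) = 100·exp(−π·0.7/√(1−0.7²)) ≈ 4.60%.

%OS ≈ 4.60%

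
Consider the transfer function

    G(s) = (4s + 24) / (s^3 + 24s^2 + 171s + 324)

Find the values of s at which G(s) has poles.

The poles are the roots of the denominator s^3 + 24s^2 + 171s + 324 = 0.
Trying s = -12: the polynomial evaluates to 0, so (s + 12) is a factor.
Dividing out leaves s^2 + 12s + 27 = 0.
Factoring the quadratic: (s + 9)(s + 3) = 0.

s = -12, -9, -3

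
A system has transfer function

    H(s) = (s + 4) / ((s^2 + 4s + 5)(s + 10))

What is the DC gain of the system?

H(0) = 2/25 ≈ 0.08000

Set s = 0: H(0) = (4) / (50) = 2/25.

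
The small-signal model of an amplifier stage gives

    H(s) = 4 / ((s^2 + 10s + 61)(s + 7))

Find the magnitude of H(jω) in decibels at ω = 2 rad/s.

Substitute s = j2: numerator = 4, denominator = 359 + j254.
|H(j2)| = |4| / |359 + j254| = 4 / 439.77 ≈ 0.009096.
In decibels: 20·log₁₀(0.009096) ≈ -40.8 dB.

|H(j2)|_dB ≈ -40.8 dB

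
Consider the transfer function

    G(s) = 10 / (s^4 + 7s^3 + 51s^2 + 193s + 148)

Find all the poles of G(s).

s = -1 ± 6j, -4, -1

The poles are the roots of the denominator s^4 + 7s^3 + 51s^2 + 193s + 148 = 0.
Trying s = -4: the polynomial evaluates to 0, so (s + 4) is a factor.
Dividing out leaves s^3 + 3s^2 + 39s + 37 = 0.
This factors further as (s^2 + 2s + 37)(s + 1) = 0.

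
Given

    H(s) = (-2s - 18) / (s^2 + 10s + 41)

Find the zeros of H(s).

Set the numerator to zero: -2s - 18 = 0, i.e. -2·(s + 9) = 0.
So s = -9.

s = -9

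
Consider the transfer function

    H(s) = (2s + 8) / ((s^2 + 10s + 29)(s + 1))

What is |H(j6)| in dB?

|H(j6)|_dB ≈ -28.1 dB

Substitute s = j6: numerator = 8 + j12, denominator = -367 + j18.
|H(j6)| = |8 + j12| / |-367 + j18| = 14.422 / 367.44 ≈ 0.03925.
In decibels: 20·log₁₀(0.03925) ≈ -28.1 dB.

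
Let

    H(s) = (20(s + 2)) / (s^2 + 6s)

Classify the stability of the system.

The denominator s^2 + 6s factors as s(s + 6), giving poles at s = 0, -6.
Since the simple pole(s) at s = 0 lie on the jω-axis with none in the right half-plane, the system is marginally stable.

marginally stable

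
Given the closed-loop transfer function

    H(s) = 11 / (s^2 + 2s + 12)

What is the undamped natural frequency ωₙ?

ωₙ ≈ 3.464 rad/s

Compare the denominator to the standard form s^2 + 2ζωₙs + ωₙ².
ωₙ² = 12, so ωₙ = √12 ≈ 3.464 rad/s.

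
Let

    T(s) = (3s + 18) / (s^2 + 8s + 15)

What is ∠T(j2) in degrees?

At s = j2: numerator = 18 + j6, denominator = 11 + j16.
∠T = ∠num − ∠den = 18.435° − (55.491°) = -37.06°.

∠T(j2) ≈ -37.06°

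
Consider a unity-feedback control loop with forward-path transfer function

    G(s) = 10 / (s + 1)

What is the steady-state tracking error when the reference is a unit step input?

e_ss = 0.09091

G(s) has no poles at the origin.
This is a Type 0 system. Kp = lim_{s→0} G(s) = 10/1.
e_ss = 1/(1 + Kp) = 1/(1 + 10) = 1/11 ≈ 0.09091.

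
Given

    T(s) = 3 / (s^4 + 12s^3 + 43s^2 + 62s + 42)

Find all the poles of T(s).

The poles are the roots of the denominator s^4 + 12s^3 + 43s^2 + 62s + 42 = 0.
Trying s = -7: the polynomial evaluates to 0, so (s + 7) is a factor.
Dividing out leaves s^3 + 5s^2 + 8s + 6 = 0.
This factors further as (s^2 + 2s + 2)(s + 3) = 0.

s = -1 + j, -1 - j, -7, -3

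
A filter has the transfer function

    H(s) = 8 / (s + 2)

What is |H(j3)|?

|H(j3)| ≈ 2.219

Substitute s = j3: numerator = 8, denominator = 2 + j3.
|H(j3)| = |8| / |2 + j3| = 8 / 3.6056 ≈ 2.219.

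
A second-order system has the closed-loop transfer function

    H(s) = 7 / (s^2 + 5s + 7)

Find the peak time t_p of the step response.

t_p ≈ 3.628 s

Comparing s^2 + 5s + 7 to s^2 + 2ζωₙs + ωₙ²: ωₙ = √7 ≈ 2.646 rad/s and ζ = 5/(2·√7) ≈ 0.9449.
ζωₙ = 5/2 = 2.5, so ω_d = ωₙ√(1−ζ²) = √(ωₙ² − (ζωₙ)²) = √(7 − 2.5²) = √0.75 ≈ 0.8660 rad/s.
t_p = π/ω_d = π/0.8660 ≈ 3.628 s.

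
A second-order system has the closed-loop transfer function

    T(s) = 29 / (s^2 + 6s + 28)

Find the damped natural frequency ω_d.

ω_d ≈ 4.359 rad/s

Comparing s^2 + 6s + 28 to s^2 + 2ζωₙs + ωₙ²: ωₙ = √28 ≈ 5.292 rad/s and ζ = 6/(2·√28) ≈ 0.5669.
ζωₙ = 6/2 = 3, so ω_d = ωₙ√(1−ζ²) = √(ωₙ² − (ζωₙ)²) = √(28 − 3²) = √19 ≈ 4.359 rad/s.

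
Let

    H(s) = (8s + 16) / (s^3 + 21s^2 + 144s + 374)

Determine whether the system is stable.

stable

The denominator s^3 + 21s^2 + 144s + 374 factors as (s + 11)(s^2 + 10s + 34), giving poles at s = -11, -5 ± 3j.
Since all poles lie strictly in the left half-plane, the system is stable.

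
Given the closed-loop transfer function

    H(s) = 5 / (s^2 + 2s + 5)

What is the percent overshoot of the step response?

%OS ≈ 20.8%

Comparing s^2 + 2s + 5 to s^2 + 2ζωₙs + ωₙ²: ωₙ = √5 ≈ 2.236 rad/s and ζ = 2/(2·√5) ≈ 0.4472.
%OS = 100·exp(−πζ/√(1−ζ²)) = 100·exp(−π·0.4472/√(1−0.4472²)) ≈ 20.8%.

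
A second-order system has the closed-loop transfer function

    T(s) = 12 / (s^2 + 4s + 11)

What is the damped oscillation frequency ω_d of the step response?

ω_d ≈ 2.646 rad/s

Comparing s^2 + 4s + 11 to s^2 + 2ζωₙs + ωₙ²: ωₙ = √11 ≈ 3.317 rad/s and ζ = 4/(2·√11) ≈ 0.6030.
ζωₙ = 4/2 = 2, so ω_d = ωₙ√(1−ζ²) = √(ωₙ² − (ζωₙ)²) = √(11 − 2²) = √7 ≈ 2.646 rad/s.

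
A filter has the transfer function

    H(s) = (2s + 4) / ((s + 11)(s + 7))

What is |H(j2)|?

Substitute s = j2: numerator = 4 + j4, denominator = 73 + j36.
|H(j2)| = |4 + j4| / |73 + j36| = 5.6569 / 81.394 ≈ 0.06950.

|H(j2)| ≈ 0.06950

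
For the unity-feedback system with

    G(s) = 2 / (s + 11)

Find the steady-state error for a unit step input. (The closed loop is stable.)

G(s) has no poles at the origin.
This is a Type 0 system. Kp = lim_{s→0} G(s) = 2/11.
e_ss = 1/(1 + Kp) = 1/(1 + 2/11) = 11/13 ≈ 0.8462.

e_ss = 0.8462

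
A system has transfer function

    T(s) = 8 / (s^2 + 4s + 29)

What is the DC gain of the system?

Set s = 0: T(0) = (8) / (29) = 8/29.

T(0) = 8/29 ≈ 0.2759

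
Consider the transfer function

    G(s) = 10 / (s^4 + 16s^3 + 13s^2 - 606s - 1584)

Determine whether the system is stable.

unstable

The denominator s^4 + 16s^3 + 13s^2 - 606s - 1584 factors as (s + 3)(s - 6)(s + 8)(s + 11), giving poles at s = -3, 6, -8, -11.
Since the pole(s) at s = 6 lie in the right half-plane, the system is unstable.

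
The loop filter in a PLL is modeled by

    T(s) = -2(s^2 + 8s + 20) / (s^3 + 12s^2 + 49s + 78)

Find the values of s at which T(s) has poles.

The poles are the roots of the denominator s^3 + 12s^2 + 49s + 78 = 0.
Trying s = -6: the polynomial evaluates to 0, so (s + 6) is a factor.
Dividing out leaves s^2 + 6s + 13 = 0.
The quadratic formula then gives s = -3 ± 2j.

s = -3 ± 2j, -6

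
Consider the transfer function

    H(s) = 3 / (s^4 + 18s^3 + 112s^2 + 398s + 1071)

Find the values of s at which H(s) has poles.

The poles are the roots of the denominator s^4 + 18s^3 + 112s^2 + 398s + 1071 = 0.
Trying s = -9: the polynomial evaluates to 0, so (s + 9) is a factor.
Dividing out leaves s^3 + 9s^2 + 31s + 119 = 0.
This factors further as (s^2 + 2s + 17)(s + 7) = 0.

s = -1 ± 4j, -9, -7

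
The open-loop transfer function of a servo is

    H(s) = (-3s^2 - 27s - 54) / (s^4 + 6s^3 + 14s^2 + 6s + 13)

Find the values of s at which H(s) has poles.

The poles are the roots of the denominator s^4 + 6s^3 + 14s^2 + 6s + 13 = 0.
No real roots exist; factor into two real quadratics: (s^2 + 1)(s^2 + 6s + 13) = 0.
Each quadratic gives a conjugate pair via the quadratic formula.

s = j, -j, -3 + 2j, -3 - 2j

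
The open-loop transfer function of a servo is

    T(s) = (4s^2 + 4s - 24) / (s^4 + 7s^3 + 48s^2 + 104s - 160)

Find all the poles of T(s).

The poles are the roots of the denominator s^4 + 7s^3 + 48s^2 + 104s - 160 = 0.
Trying s = -4: the polynomial evaluates to 0, so (s + 4) is a factor.
Dividing out leaves s^3 + 3s^2 + 36s - 40 = 0.
This factors further as (s^2 + 4s + 40)(s - 1) = 0.

s = -2 + 6j, -2 - 6j, -4, 1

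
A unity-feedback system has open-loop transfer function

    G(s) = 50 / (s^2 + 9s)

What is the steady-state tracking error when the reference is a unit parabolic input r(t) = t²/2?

e_ss = ∞

G(s) has one pole at the origin.
This is a Type 1 system; Ka = lim_{s→0} s^2·G(s) = 0, so the steady-state error for a parabola input is infinite.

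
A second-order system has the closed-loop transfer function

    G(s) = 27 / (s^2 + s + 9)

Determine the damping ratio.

Compare the denominator to the standard form s^2 + 2ζωₙs + ωₙ².
ωₙ² = 9, so ωₙ = 3 rad/s.
2ζωₙ = 1, so ζ = 1/(2·3) ≈ 0.1667.
With ζ = 0.1667 the response is underdamped.

ζ ≈ 0.1667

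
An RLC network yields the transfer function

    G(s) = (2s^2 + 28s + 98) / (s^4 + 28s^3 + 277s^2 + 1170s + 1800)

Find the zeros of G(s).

Set the numerator to zero: 2s^2 + 28s + 98 = 0, i.e. 2·(s^2 + 14s + 49) = 0.
Factoring: (s + 7)^2 = 0.

s = -7, -7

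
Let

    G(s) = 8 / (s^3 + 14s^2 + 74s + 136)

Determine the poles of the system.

The poles are the roots of the denominator s^3 + 14s^2 + 74s + 136 = 0.
Trying s = -4: the polynomial evaluates to 0, so (s + 4) is a factor.
Dividing out leaves s^2 + 10s + 34 = 0.
The quadratic formula then gives s = -5 ± 3j.

s = -5 + 3j, -5 - 3j, -4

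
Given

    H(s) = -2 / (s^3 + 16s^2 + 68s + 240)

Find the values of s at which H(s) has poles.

s = -2 ± 4j, -12

The poles are the roots of the denominator s^3 + 16s^2 + 68s + 240 = 0.
Trying s = -12: the polynomial evaluates to 0, so (s + 12) is a factor.
Dividing out leaves s^2 + 4s + 20 = 0.
The quadratic formula then gives s = -2 ± 4j.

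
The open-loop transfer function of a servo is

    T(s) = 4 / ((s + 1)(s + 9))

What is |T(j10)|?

|T(j10)| ≈ 0.02958

Substitute s = j10: numerator = 4, denominator = -91 + j100.
|T(j10)| = |4| / |-91 + j100| = 4 / 135.21 ≈ 0.02958.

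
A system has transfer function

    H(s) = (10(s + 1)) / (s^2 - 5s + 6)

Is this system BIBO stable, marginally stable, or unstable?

The denominator s^2 - 5s + 6 factors as (s - 3)(s - 2), giving poles at s = 3, 2.
Since the pole(s) at s = 3, 2 lie in the right half-plane, the system is unstable.

unstable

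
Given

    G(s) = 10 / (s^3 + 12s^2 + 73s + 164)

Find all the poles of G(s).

The poles are the roots of the denominator s^3 + 12s^2 + 73s + 164 = 0.
Trying s = -4: the polynomial evaluates to 0, so (s + 4) is a factor.
Dividing out leaves s^2 + 8s + 41 = 0.
The quadratic formula then gives s = -4 ± 5j.

s = -4 + 5j, -4 - 5j, -4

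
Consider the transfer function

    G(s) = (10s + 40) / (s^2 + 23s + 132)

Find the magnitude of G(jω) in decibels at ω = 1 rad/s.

Substitute s = j1: numerator = 40 + j10, denominator = 131 + j23.
|G(j1)| = |40 + j10| / |131 + j23| = 41.231 / 133.00 ≈ 0.3100.
In decibels: 20·log₁₀(0.3100) ≈ -10.2 dB.

|G(j1)|_dB ≈ -10.2 dB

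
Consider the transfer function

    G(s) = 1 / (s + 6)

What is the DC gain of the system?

G(0) = 1/6 ≈ 0.1667

Set s = 0: G(0) = (1) / (6) = 1/6.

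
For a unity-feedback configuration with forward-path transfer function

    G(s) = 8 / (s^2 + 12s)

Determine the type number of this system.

Factor s from the denominator: s^2 + 12s = s·(s + 12).
There is 1 pole at the origin, so the system is Type 1.

Type 1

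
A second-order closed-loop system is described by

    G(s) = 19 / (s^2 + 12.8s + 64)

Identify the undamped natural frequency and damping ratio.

ωₙ = 8 rad/s, ζ = 0.8

Compare the denominator to the standard form s^2 + 2ζωₙs + ωₙ².
ωₙ² = 64, so ωₙ = 8 rad/s.
2ζωₙ = 12.8, so ζ = 12.8/(2·8) = 0.8.
With ζ = 0.8 the response is underdamped.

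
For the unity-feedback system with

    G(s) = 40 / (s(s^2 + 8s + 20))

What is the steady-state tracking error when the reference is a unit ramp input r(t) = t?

e_ss = 0.5000

G(s) has one pole at the origin.
This is a Type 1 system. Kv = lim_{s→0} s·G(s) = 40/20 = 2.
e_ss = 1/Kv = 1/(2) = 1/2 ≈ 0.5000.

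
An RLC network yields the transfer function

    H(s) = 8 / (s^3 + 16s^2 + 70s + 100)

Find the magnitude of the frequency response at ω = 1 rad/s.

Substitute s = j1: numerator = 8, denominator = 84 + j69.
|H(j1)| = |8| / |84 + j69| = 8 / 108.71 ≈ 0.07359.

|H(j1)| ≈ 0.07359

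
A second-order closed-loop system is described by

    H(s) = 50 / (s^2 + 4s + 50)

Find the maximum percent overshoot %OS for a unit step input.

%OS ≈ 39.6%

Comparing s^2 + 4s + 50 to s^2 + 2ζωₙs + ωₙ²: ωₙ = √50 ≈ 7.071 rad/s and ζ = 4/(2·√50) ≈ 0.2828.
%OS = 100·exp(−πζ/√(1−ζ²)) = 100·exp(−π·0.2828/√(1−0.2828²)) ≈ 39.6%.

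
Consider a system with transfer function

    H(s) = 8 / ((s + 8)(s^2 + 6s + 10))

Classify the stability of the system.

The poles can be read from the denominator factors: s = -8, -3 ± j.
Since all poles lie strictly in the left half-plane, the system is stable.

stable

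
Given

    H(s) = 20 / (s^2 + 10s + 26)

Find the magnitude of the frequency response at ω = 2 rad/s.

|H(j2)| ≈ 0.6727

Substitute s = j2: numerator = 20, denominator = 22 + j20.
|H(j2)| = |20| / |22 + j20| = 20 / 29.732 ≈ 0.6727.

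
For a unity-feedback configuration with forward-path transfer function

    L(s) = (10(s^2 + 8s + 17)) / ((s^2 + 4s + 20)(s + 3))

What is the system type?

Type 0

The denominator has no factor of s at the origin — no free integrator — so this is a Type 0 system.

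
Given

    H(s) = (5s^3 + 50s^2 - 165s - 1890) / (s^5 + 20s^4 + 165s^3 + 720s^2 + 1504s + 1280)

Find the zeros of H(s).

Set the numerator to zero: 5s^3 + 50s^2 - 165s - 1890 = 0, i.e. 5·(s^3 + 10s^2 - 33s - 378) = 0.
Factoring: (s - 6)(s + 9)(s + 7) = 0.

s = 6, -9, -7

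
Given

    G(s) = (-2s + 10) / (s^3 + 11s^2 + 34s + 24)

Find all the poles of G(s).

s = -4, -6, -1

The poles are the roots of the denominator s^3 + 11s^2 + 34s + 24 = 0.
Trying s = -4: the polynomial evaluates to 0, so (s + 4) is a factor.
Dividing out leaves s^2 + 7s + 6 = 0.
Factoring the quadratic: (s + 6)(s + 1) = 0.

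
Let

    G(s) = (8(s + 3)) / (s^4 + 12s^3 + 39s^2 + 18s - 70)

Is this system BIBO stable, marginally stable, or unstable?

unstable

The denominator s^4 + 12s^3 + 39s^2 + 18s - 70 factors as (s^2 + 6s + 10)(s + 7)(s - 1), giving poles at s = -3 ± j, -7, 1.
Since the pole(s) at s = 1 lie in the right half-plane, the system is unstable.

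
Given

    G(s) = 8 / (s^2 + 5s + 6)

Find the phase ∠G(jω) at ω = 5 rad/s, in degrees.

∠G(j5) ≈ -127.2°

At s = j5: numerator = 8, denominator = -19 + j25.
∠G = ∠num − ∠den = 0° − (127.23°) = -127.2°.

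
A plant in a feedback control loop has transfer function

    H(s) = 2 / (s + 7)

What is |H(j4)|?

|H(j4)| ≈ 0.2481

Substitute s = j4: numerator = 2, denominator = 7 + j4.
|H(j4)| = |2| / |7 + j4| = 2 / 8.0623 ≈ 0.2481.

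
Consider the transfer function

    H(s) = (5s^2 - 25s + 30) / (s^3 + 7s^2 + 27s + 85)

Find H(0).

Set s = 0: H(0) = (30) / (85) = 6/17.

H(0) = 6/17 ≈ 0.3529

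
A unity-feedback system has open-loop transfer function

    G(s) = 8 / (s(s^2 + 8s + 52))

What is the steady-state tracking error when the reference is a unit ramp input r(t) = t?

G(s) has one pole at the origin.
This is a Type 1 system. Kv = lim_{s→0} s·G(s) = 8/52 = 2/13.
e_ss = 1/Kv = 1/(2/13) = 13/2 ≈ 6.500.

e_ss = 6.500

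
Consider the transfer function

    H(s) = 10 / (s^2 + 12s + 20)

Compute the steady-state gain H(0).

Set s = 0: H(0) = (10) / (20) = 1/2.

H(0) = 1/2 ≈ 0.5000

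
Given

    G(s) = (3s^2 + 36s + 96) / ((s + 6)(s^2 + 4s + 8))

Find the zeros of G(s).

Set the numerator to zero: 3s^2 + 36s + 96 = 0, i.e. 3·(s^2 + 12s + 32) = 0.
Factoring: (s + 8)(s + 4) = 0.

s = -8, -4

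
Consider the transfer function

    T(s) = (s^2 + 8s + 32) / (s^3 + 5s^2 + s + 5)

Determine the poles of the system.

The poles are the roots of the denominator s^3 + 5s^2 + s + 5 = 0.
Trying s = -5: the polynomial evaluates to 0, so (s + 5) is a factor.
Dividing out leaves s^2 + 1 = 0.
The quadratic formula then gives s = 0 ± 1j.

s = j, -j, -5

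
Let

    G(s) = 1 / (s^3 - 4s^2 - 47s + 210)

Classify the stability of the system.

unstable

The denominator s^3 - 4s^2 - 47s + 210 factors as (s - 6)(s - 5)(s + 7), giving poles at s = 6, 5, -7.
Since the pole(s) at s = 6, 5 lie in the right half-plane, the system is unstable.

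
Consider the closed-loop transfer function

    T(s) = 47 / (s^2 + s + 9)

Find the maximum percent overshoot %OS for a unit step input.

Comparing s^2 + s + 9 to s^2 + 2ζωₙs + ωₙ²: ωₙ = 3 rad/s and ζ = 1/(2·3) ≈ 0.1667.
%OS = 100·exp(−πζ/√(1−ζ²)) = 100·exp(−π·0.1667/√(1−0.1667²)) ≈ 58.8%.

%OS ≈ 58.8%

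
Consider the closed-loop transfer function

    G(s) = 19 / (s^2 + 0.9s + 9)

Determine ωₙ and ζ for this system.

ωₙ = 3 rad/s, ζ = 0.15

Compare the denominator to the standard form s^2 + 2ζωₙs + ωₙ².
ωₙ² = 9, so ωₙ = 3 rad/s.
2ζωₙ = 0.9, so ζ = 0.9/(2·3) = 0.15.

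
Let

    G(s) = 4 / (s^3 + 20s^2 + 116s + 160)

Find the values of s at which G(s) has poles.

s = -8, -10, -2

The poles are the roots of the denominator s^3 + 20s^2 + 116s + 160 = 0.
Trying s = -8: the polynomial evaluates to 0, so (s + 8) is a factor.
Dividing out leaves s^2 + 12s + 20 = 0.
Factoring the quadratic: (s + 10)(s + 2) = 0.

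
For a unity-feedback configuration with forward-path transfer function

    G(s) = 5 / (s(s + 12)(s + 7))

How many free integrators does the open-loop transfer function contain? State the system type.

The denominator has 1 factor of s at the origin (free integrator), so this is a Type 1 system.

Type 1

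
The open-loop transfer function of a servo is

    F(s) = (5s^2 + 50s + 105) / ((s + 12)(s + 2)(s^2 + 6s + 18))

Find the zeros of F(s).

Set the numerator to zero: 5s^2 + 50s + 105 = 0, i.e. 5·(s^2 + 10s + 21) = 0.
Factoring: (s + 7)(s + 3) = 0.

s = -7, -3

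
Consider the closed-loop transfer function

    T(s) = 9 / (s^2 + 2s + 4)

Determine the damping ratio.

Compare the denominator to the standard form s^2 + 2ζωₙs + ωₙ².
ωₙ² = 4, so ωₙ = 2 rad/s.
2ζωₙ = 2, so ζ = 2/(2·2) = 0.5.
With ζ = 0.5 the response is underdamped.

ζ = 0.5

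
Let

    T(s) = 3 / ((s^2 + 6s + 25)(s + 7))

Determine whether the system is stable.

The poles can be read from the denominator factors: s = -3 + 4j, -3 - 4j, -7.
Since all poles lie strictly in the left half-plane, the system is stable.

stable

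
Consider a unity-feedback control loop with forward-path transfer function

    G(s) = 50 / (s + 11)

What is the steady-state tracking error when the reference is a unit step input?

e_ss = 0.1803

G(s) has no poles at the origin.
This is a Type 0 system. Kp = lim_{s→0} G(s) = 50/11.
e_ss = 1/(1 + Kp) = 1/(1 + 50/11) = 11/61 ≈ 0.1803.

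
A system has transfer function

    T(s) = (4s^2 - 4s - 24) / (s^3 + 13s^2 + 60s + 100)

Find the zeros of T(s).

Set the numerator to zero: 4s^2 - 4s - 24 = 0, i.e. 4·(s^2 - s - 6) = 0.
Factoring: (s + 2)(s - 3) = 0.

s = -2, 3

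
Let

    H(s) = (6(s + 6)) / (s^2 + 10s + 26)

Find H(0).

H(0) = 18/13 ≈ 1.385

At s = 0 each factor (s + a) contributes a and each (s^2 + bs + c) contributes c.
H(0) = 6·(6) / ((26)) = 36/26 = 18/13.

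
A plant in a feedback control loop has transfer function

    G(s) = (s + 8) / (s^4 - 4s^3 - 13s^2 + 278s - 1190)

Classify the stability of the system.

unstable

The denominator s^4 - 4s^3 - 13s^2 + 278s - 1190 factors as (s - 5)(s^2 - 6s + 34)(s + 7), giving poles at s = 5, 3 + 5j, 3 - 5j, -7.
Since the pole(s) at s = 5, 3 + 5j, 3 - 5j lie in the right half-plane, the system is unstable.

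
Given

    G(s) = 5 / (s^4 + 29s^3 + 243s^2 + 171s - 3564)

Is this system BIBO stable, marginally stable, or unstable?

unstable

The denominator s^4 + 29s^3 + 243s^2 + 171s - 3564 factors as (s + 12)(s + 9)(s - 3)(s + 11), giving poles at s = -12, -9, 3, -11.
Since the pole(s) at s = 3 lie in the right half-plane, the system is unstable.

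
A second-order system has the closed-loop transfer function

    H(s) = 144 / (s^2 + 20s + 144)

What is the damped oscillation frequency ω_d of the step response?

Comparing s^2 + 20s + 144 to s^2 + 2ζωₙs + ωₙ²: ωₙ = 12 rad/s and ζ = 20/(2·12) ≈ 0.8333.
ζωₙ = 20/2 = 10, so ω_d = ωₙ√(1−ζ²) = √(ωₙ² − (ζωₙ)²) = √(144 − 10²) = √44 ≈ 6.633 rad/s.

ω_d ≈ 6.633 rad/s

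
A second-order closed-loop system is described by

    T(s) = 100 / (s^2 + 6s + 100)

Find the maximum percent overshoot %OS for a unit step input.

%OS ≈ 37.2%

Comparing s^2 + 6s + 100 to s^2 + 2ζωₙs + ωₙ²: ωₙ = 10 rad/s and ζ = 6/(2·10) = 0.3.
%OS = 100·exp(−πζ/√(1−ζ²)) = 100·exp(−π·0.3/√(1−0.3²)) ≈ 37.2%.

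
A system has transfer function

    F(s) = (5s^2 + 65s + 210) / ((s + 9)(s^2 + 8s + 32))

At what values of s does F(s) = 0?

s = -6, -7

Set the numerator to zero: 5s^2 + 65s + 210 = 0, i.e. 5·(s^2 + 13s + 42) = 0.
Factoring: (s + 6)(s + 7) = 0.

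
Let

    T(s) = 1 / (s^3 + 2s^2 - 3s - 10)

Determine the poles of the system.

The poles are the roots of the denominator s^3 + 2s^2 - 3s - 10 = 0.
Trying s = 2: the polynomial evaluates to 0, so (s - 2) is a factor.
Dividing out leaves s^2 + 4s + 5 = 0.
The quadratic formula then gives s = -2 ± 1j.

s = -2 + j, -2 - j, 2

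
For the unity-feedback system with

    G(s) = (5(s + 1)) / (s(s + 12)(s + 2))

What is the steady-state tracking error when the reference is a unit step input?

G(s) has one pole at the origin.
This is a Type 1 system; for a step input the steady-state error is zero.

e_ss = 0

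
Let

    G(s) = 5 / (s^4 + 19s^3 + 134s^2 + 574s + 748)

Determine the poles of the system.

The poles are the roots of the denominator s^4 + 19s^3 + 134s^2 + 574s + 748 = 0.
Trying s = -2: the polynomial evaluates to 0, so (s + 2) is a factor.
Dividing out leaves s^3 + 17s^2 + 100s + 374 = 0.
This factors further as (s^2 + 6s + 34)(s + 11) = 0.

s = -2, -3 + 5j, -3 - 5j, -11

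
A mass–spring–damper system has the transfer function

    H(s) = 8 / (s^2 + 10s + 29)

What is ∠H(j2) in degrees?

∠H(j2) ≈ -38.66°

At s = j2: numerator = 8, denominator = 25 + j20.
∠H = ∠num − ∠den = 0° − (38.660°) = -38.66°.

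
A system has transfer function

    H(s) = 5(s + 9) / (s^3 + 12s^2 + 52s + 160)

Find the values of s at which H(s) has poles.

The poles are the roots of the denominator s^3 + 12s^2 + 52s + 160 = 0.
Trying s = -8: the polynomial evaluates to 0, so (s + 8) is a factor.
Dividing out leaves s^2 + 4s + 20 = 0.
The quadratic formula then gives s = -2 ± 4j.

s = -2 ± 4j, -8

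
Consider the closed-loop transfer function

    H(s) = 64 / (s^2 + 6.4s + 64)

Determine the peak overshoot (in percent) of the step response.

%OS ≈ 25.4%

Comparing s^2 + 6.4s + 64 to s^2 + 2ζωₙs + ωₙ²: ωₙ = 8 rad/s and ζ = 6.4/(2·8) = 0.4.
%OS = 100·exp(−πζ/√(1−ζ²)) = 100·exp(−π·0.4/√(1−0.4²)) ≈ 25.4%.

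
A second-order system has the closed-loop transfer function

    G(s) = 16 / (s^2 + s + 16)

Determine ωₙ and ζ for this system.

Compare the denominator to the standard form s^2 + 2ζωₙs + ωₙ².
ωₙ² = 16, so ωₙ = 4 rad/s.
2ζωₙ = 1, so ζ = 1/(2·4) = 0.125.

ωₙ = 4 rad/s, ζ = 0.125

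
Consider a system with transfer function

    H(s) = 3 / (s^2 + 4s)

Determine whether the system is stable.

The denominator s^2 + 4s factors as s(s + 4), giving poles at s = 0, -4.
Since the simple pole(s) at s = 0 lie on the jω-axis with none in the right half-plane, the system is marginally stable.

marginally stable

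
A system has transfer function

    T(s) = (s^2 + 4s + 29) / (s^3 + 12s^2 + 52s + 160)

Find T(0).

T(0) = 29/160 ≈ 0.1812

Set s = 0: T(0) = (29) / (160) = 29/160.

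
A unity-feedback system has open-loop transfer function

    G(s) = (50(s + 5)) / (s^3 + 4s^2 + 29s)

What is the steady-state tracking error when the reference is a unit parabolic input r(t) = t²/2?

G(s) has one pole at the origin.
This is a Type 1 system; Ka = lim_{s→0} s^2·G(s) = 0, so the steady-state error for a parabola input is infinite.

e_ss = ∞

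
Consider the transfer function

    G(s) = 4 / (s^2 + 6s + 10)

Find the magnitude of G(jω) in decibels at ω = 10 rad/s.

|G(j10)|_dB ≈ -28.6 dB

Substitute s = j10: numerator = 4, denominator = -90 + j60.
|G(j10)| = |4| / |-90 + j60| = 4 / 108.17 ≈ 0.03698.
In decibels: 20·log₁₀(0.03698) ≈ -28.6 dB.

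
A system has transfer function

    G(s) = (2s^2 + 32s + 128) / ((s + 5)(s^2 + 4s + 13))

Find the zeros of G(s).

Set the numerator to zero: 2s^2 + 32s + 128 = 0, i.e. 2·(s^2 + 16s + 64) = 0.
Factoring: (s + 8)^2 = 0.

s = -8, -8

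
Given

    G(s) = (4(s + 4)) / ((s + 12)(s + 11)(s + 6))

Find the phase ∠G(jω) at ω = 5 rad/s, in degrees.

∠G(j5) ≈ -35.53°

At s = j5: numerator = 16 + j20, denominator = 67 + j1225.
∠G = ∠num − ∠den = 51.340° − (86.869°) = -35.53°.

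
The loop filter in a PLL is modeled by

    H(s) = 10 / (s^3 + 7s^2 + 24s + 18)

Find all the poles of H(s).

s = -3 ± 3j, -1

The poles are the roots of the denominator s^3 + 7s^2 + 24s + 18 = 0.
Trying s = -1: the polynomial evaluates to 0, so (s + 1) is a factor.
Dividing out leaves s^2 + 6s + 18 = 0.
The quadratic formula then gives s = -3 ± 3j.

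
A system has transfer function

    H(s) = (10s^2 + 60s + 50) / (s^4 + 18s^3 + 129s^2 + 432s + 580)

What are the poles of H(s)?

s = -4 + 2j, -4 - 2j, -5 + 2j, -5 - 2j

The poles are the roots of the denominator s^4 + 18s^3 + 129s^2 + 432s + 580 = 0.
No real roots exist; factor into two real quadratics: (s^2 + 8s + 20)(s^2 + 10s + 29) = 0.
Each quadratic gives a conjugate pair via the quadratic formula.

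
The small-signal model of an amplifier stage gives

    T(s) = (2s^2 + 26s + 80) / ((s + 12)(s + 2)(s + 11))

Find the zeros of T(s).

s = -8, -5

Set the numerator to zero: 2s^2 + 26s + 80 = 0, i.e. 2·(s^2 + 13s + 40) = 0.
Factoring: (s + 8)(s + 5) = 0.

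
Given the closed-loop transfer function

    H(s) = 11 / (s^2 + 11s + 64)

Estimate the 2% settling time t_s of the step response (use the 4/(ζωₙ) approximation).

t_s ≈ 0.7273 s

Comparing s^2 + 11s + 64 to s^2 + 2ζωₙs + ωₙ²: ωₙ = 8 rad/s and ζ = 11/(2·8) = 0.6875.
ζωₙ = 11/2 = 5.5, so t_s ≈ 4/(ζωₙ) = 4/5.5 ≈ 0.7273 s.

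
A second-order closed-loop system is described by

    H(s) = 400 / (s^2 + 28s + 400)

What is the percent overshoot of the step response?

%OS ≈ 4.60%

Comparing s^2 + 28s + 400 to s^2 + 2ζωₙs + ωₙ²: ωₙ = 20 rad/s and ζ = 28/(2·20) = 0.7.
%OS = 100·exp(−πζ/√(1−ζ²)) = 100·exp(−π·0.7/√(1−0.7²)) ≈ 4.60%.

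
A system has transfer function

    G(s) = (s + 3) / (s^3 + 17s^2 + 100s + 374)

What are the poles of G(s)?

The poles are the roots of the denominator s^3 + 17s^2 + 100s + 374 = 0.
Trying s = -11: the polynomial evaluates to 0, so (s + 11) is a factor.
Dividing out leaves s^2 + 6s + 34 = 0.
The quadratic formula then gives s = -3 ± 5j.

s = -3 ± 5j, -11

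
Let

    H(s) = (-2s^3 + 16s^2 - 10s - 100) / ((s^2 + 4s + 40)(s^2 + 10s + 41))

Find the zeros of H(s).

s = 5, -2, 5

Set the numerator to zero: -2s^3 + 16s^2 - 10s - 100 = 0, i.e. -2·(s^3 - 8s^2 + 5s + 50) = 0.
Factoring: (s - 5)^2(s + 2) = 0.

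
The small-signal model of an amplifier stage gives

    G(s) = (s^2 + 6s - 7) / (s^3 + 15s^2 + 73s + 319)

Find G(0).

G(0) = -7/319 ≈ -0.02194

Set s = 0: G(0) = (-7) / (319) = -7/319.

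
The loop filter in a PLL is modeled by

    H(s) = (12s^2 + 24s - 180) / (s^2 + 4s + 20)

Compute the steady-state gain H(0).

H(0) = -9

Set s = 0: H(0) = (-180) / (20) = -9.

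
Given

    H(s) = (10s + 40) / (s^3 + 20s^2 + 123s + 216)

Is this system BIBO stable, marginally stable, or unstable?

The denominator s^3 + 20s^2 + 123s + 216 factors as (s + 8)(s + 9)(s + 3), giving poles at s = -8, -9, -3.
Since all poles lie strictly in the left half-plane, the system is stable.

stable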